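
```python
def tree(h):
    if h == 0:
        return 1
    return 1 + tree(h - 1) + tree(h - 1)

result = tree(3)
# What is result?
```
Call trace (a repeated sub-call is expanded the first time; later identical calls just restate its return value):
tree(h=3)
  tree(h=2)
    tree(h=1)
      tree(h=0)
      -> return 1
      tree(h=0)
      -> return 1
    -> return 3
    tree(h=1) -> return 3  (same call as traced above)
  -> return 7
  tree(h=2) -> return 7  (same call as traced above)
-> return 15

Final answer: 15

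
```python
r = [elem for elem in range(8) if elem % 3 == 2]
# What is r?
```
Trace:
  elem=0
  elem=1
  elem=2
  elem=3
  elem=4
  elem=5
  elem=6
  elem=7
  r=[2, 5]

Final answer: [2, 5]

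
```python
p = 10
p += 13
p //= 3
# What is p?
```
Trace:
  p=10
  p=23
  p=7

Final answer: 7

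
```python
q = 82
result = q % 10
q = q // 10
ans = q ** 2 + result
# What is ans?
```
Trace:
  q=82
  q=82, result=2
  q=8, result=2
  q=8, result=2, ans=66

Final answer: 66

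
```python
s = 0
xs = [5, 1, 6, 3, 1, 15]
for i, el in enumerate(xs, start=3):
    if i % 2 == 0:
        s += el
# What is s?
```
Trace:
  s=0
  s=0, i=3, el=5
  s=1, i=4, el=1
  s=1, i=5, el=6
  s=4, i=6, el=3
  s=4, i=7, el=1
  s=19, i=8, el=15

Final answer: 19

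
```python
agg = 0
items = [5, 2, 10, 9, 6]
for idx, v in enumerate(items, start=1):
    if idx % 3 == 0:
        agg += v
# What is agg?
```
Trace:
  agg=0
  agg=0, idx=1, v=5
  agg=0, idx=2, v=2
  agg=10, idx=3, v=10
  agg=10, idx=4, v=9
  agg=10, idx=5, v=6

Final answer: 10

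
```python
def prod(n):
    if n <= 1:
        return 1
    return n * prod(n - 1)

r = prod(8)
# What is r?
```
Call trace:
prod(n=8)
  prod(n=7)
    prod(n=6)
      prod(n=5)
        prod(n=4)
          prod(n=3)
            prod(n=2)
              prod(n=1)
              -> return 1
            -> return 2
          -> return 6
        -> return 24
      -> return 120
    -> return 720
  -> return 5040
-> return 40320

Final answer: 40320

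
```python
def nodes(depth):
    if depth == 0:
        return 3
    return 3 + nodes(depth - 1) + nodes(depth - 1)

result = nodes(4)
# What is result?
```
Call trace (a repeated sub-call is expanded the first time; later identical calls just restate its return value):
nodes(depth=4)
  nodes(depth=3)
    nodes(depth=2)
      nodes(depth=1)
        nodes(depth=0)
        -> return 3
        nodes(depth=0)
        -> return 3
      -> return 9
      nodes(depth=1) -> return 9  (same call as traced above)
    -> return 21
    nodes(depth=2) -> return 21  (same call as traced above)
  -> return 45
  nodes(depth=3) -> return 45  (same call as traced above)
-> return 93

Final answer: 93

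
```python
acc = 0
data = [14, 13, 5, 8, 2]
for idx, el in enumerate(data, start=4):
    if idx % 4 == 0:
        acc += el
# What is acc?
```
Trace:
  acc=0
  acc=14, idx=4, el=14
  acc=14, idx=5, el=13
  acc=14, idx=6, el=5
  acc=14, idx=7, el=8
  acc=16, idx=8, el=2

Final answer: 16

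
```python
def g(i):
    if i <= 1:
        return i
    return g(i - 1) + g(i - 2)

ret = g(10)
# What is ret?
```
Call trace (a repeated sub-call is expanded the first time; later identical calls just restate its return value):
g(i=10)
  g(i=9)
    g(i=8)
      g(i=7)
        g(i=6)
          g(i=5)
            g(i=4)
              g(i=3)
                g(i=2)
                  g(i=1)
                  -> return 1
                  g(i=0)
                  -> return 0
                -> return 1
                g(i=1)
                -> return 1
              -> return 2
              g(i=2) -> return 1  (same call as traced above)
            -> return 3
            g(i=3) -> return 2  (same call as traced above)
          -> return 5
          g(i=4) -> return 3  (same call as traced above)
        -> return 8
        g(i=5) -> return 5  (same call as traced above)
      -> return 13
      g(i=6) -> return 8  (same call as traced above)
    -> return 21
    g(i=7) -> return 13  (same call as traced above)
  -> return 34
  g(i=8) -> return 21  (same call as traced above)
-> return 55

Final answer: 55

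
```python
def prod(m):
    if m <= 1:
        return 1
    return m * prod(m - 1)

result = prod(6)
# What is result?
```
Call trace:
prod(m=6)
  prod(m=5)
    prod(m=4)
      prod(m=3)
        prod(m=2)
          prod(m=1)
          -> return 1
        -> return 2
      -> return 6
    -> return 24
  -> return 120
-> return 720

Final answer: 720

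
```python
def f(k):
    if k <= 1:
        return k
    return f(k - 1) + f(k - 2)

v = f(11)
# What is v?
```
Call trace (a repeated sub-call is expanded the first time; later identical calls just restate its return value):
f(k=11)
  f(k=10)
    f(k=9)
      f(k=8)
        f(k=7)
          f(k=6)
            f(k=5)
              f(k=4)
                f(k=3)
                  f(k=2)
                    f(k=1)
                    -> return 1
                    f(k=0)
                    -> return 0
                  -> return 1
                  f(k=1)
                  -> return 1
                -> return 2
                f(k=2) -> return 1  (same call as traced above)
              -> return 3
              f(k=3) -> return 2  (same call as traced above)
            -> return 5
            f(k=4) -> return 3  (same call as traced above)
          -> return 8
          f(k=5) -> return 5  (same call as traced above)
        -> return 13
        f(k=6) -> return 8  (same call as traced above)
      -> return 21
      f(k=7) -> return 13  (same call as traced above)
    -> return 34
    f(k=8) -> return 21  (same call as traced above)
  -> return 55
  f(k=9) -> return 34  (same call as traced above)
-> return 89

Final answer: 89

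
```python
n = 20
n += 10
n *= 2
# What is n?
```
Trace:
  n=20
  n=30
  n=60

Final answer: 60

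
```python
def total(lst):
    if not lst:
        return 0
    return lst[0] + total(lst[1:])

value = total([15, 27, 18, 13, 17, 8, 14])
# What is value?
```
Call trace:
total(lst=[15, 27, 18, 13, 17, 8, 14])
  total(lst=[27, 18, 13, 17, 8, 14])
    total(lst=[18, 13, 17, 8, 14])
      total(lst=[13, 17, 8, 14])
        total(lst=[17, 8, 14])
          total(lst=[8, 14])
            total(lst=[14])
              total(lst=[])
              -> return 0
            -> return 14
          -> return 22
        -> return 39
      -> return 52
    -> return 70
  -> return 97
-> return 112

Final answer: 112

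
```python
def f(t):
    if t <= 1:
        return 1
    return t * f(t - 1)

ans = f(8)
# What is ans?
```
Call trace:
f(t=8)
  f(t=7)
    f(t=6)
      f(t=5)
        f(t=4)
          f(t=3)
            f(t=2)
              f(t=1)
              -> return 1
            -> return 2
          -> return 6
        -> return 24
      -> return 120
    -> return 720
  -> return 5040
-> return 40320

Final answer: 40320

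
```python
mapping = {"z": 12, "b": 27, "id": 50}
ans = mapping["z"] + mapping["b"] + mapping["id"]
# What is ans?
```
Trace:
  mapping={'z': 12, 'b': 27, 'id': 50}
  mapping={'z': 12, 'b': 27, 'id': 50}, ans=89

Final answer: 89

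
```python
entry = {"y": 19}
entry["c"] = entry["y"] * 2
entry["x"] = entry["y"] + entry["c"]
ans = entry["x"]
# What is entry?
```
Trace:
  entry={'y': 19}
  entry={'y': 19, 'c': 38}
  entry={'y': 19, 'c': 38, 'x': 57}
  entry={'y': 19, 'c': 38, 'x': 57}, ans=57

Final answer: {'y': 19, 'c': 38, 'x': 57}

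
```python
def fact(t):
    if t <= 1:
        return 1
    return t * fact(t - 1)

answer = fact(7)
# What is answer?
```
Call trace:
fact(t=7)
  fact(t=6)
    fact(t=5)
      fact(t=4)
        fact(t=3)
          fact(t=2)
            fact(t=1)
            -> return 1
          -> return 2
        -> return 6
      -> return 24
    -> return 120
  -> return 720
-> return 5040

Final answer: 5040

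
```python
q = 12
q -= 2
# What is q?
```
Trace:
  q=12
  q=10

Final answer: 10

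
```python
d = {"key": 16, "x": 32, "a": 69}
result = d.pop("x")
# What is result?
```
Trace:
  d={'key': 16, 'x': 32, 'a': 69}
  d={'key': 16, 'a': 69}, result=32

Final answer: 32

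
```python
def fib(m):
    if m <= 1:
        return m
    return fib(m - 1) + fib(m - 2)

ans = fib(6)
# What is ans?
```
Call trace (a repeated sub-call is expanded the first time; later identical calls just restate its return value):
fib(m=6)
  fib(m=5)
    fib(m=4)
      fib(m=3)
        fib(m=2)
          fib(m=1)
          -> return 1
          fib(m=0)
          -> return 0
        -> return 1
        fib(m=1)
        -> return 1
      -> return 2
      fib(m=2) -> return 1  (same call as traced above)
    -> return 3
    fib(m=3) -> return 2  (same call as traced above)
  -> return 5
  fib(m=4) -> return 3  (same call as traced above)
-> return 8

Final answer: 8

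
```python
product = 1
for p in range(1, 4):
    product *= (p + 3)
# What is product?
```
Trace:
  product=1
  product=4, p=1
  product=20, p=2
  product=120, p=3

Final answer: 120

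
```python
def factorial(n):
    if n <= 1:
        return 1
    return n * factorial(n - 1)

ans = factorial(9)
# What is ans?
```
Call trace:
factorial(n=9)
  factorial(n=8)
    factorial(n=7)
      factorial(n=6)
        factorial(n=5)
          factorial(n=4)
            factorial(n=3)
              factorial(n=2)
                factorial(n=1)
                -> return 1
              -> return 2
            -> return 6
          -> return 24
        -> return 120
      -> return 720
    -> return 5040
  -> return 40320
-> return 362880

Final answer: 362880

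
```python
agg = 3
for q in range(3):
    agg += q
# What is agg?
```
Trace:
  agg=3
  agg=3, q=0
  agg=4, q=1
  agg=6, q=2

Final answer: 6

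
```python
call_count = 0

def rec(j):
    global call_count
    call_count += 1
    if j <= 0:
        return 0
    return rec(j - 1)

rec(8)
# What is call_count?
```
Call trace:
rec(j=8)
  rec(j=7)
    rec(j=6)
      rec(j=5)
        rec(j=4)
          rec(j=3)
            rec(j=2)
              rec(j=1)
                rec(j=0)
                -> return 0
              -> return 0
            -> return 0
          -> return 0
        -> return 0
      -> return 0
    -> return 0
  -> return 0
-> return 0

call_count is incremented once per call. rec is entered once for each j = 8, 7, 6, 5, 4, 3, 2, 1, 0 (the j <= 0 call returns without recursing), i.e. 8 + 1 calls.
call_count = 9

Final answer: 9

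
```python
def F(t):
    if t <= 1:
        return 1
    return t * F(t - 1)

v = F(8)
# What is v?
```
Call trace:
F(t=8)
  F(t=7)
    F(t=6)
      F(t=5)
        F(t=4)
          F(t=3)
            F(t=2)
              F(t=1)
              -> return 1
            -> return 2
          -> return 6
        -> return 24
      -> return 120
    -> return 720
  -> return 5040
-> return 40320

Final answer: 40320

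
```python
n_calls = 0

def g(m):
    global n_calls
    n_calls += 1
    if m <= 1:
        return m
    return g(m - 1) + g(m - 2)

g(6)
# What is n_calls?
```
Call trace (a repeated sub-call is expanded the first time; later identical calls just restate its return value):
g(m=6)
  g(m=5)
    g(m=4)
      g(m=3)
        g(m=2)
          g(m=1)
          -> return 1
          g(m=0)
          -> return 0
        -> return 1
        g(m=1)
        -> return 1
      -> return 2
      g(m=2) -> return 1  (same call as traced above)
    -> return 3
    g(m=3) -> return 2  (same call as traced above)
  -> return 5
  g(m=4) -> return 3  (same call as traced above)
-> return 8

n_calls is incremented once per call, so count the calls in each subtree. Let C(m) = number of calls made by g(m).
C(0) = C(1) = 1 (base case, no recursion); C(m) = 1 + C(m - 1) + C(m - 2) otherwise.
C(2) = 1 + C(1) + C(0) = 1 + 1 + 1 = 3
C(3) = 1 + C(2) + C(1) = 1 + 3 + 1 = 5
C(4) = 1 + C(3) + C(2) = 1 + 5 + 3 = 9
C(5) = 1 + C(4) + C(3) = 1 + 9 + 5 = 15
C(6) = 1 + C(5) + C(4) = 1 + 15 + 9 = 25
n_calls = C(6) = 25

Final answer: 25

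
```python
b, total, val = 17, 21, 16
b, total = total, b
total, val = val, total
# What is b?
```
Trace:
  b=17, total=21, val=16
  b=21, total=17, val=16
  b=21, total=16, val=17

Final answer: 21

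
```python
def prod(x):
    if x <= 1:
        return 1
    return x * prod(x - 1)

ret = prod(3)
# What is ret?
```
Call trace:
prod(x=3)
  prod(x=2)
    prod(x=1)
    -> return 1
  -> return 2
-> return 6

Final answer: 6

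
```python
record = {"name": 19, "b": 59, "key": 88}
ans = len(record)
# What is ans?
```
Trace:
  record={'name': 19, 'b': 59, 'key': 88}
  record={'name': 19, 'b': 59, 'key': 88}, ans=3

Final answer: 3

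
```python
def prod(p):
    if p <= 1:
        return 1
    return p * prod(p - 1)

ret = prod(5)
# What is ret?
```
Call trace:
prod(p=5)
  prod(p=4)
    prod(p=3)
      prod(p=2)
        prod(p=1)
        -> return 1
      -> return 2
    -> return 6
  -> return 24
-> return 120

Final answer: 120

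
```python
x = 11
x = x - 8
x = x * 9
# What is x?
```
Trace:
  x=11
  x=3
  x=27

Final answer: 27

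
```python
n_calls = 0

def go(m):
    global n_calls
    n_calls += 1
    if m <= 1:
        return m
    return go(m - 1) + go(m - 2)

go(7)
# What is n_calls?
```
Call trace (a repeated sub-call is expanded the first time; later identical calls just restate its return value):
go(m=7)
  go(m=6)
    go(m=5)
      go(m=4)
        go(m=3)
          go(m=2)
            go(m=1)
            -> return 1
            go(m=0)
            -> return 0
          -> return 1
          go(m=1)
          -> return 1
        -> return 2
        go(m=2) -> return 1  (same call as traced above)
      -> return 3
      go(m=3) -> return 2  (same call as traced above)
    -> return 5
    go(m=4) -> return 3  (same call as traced above)
  -> return 8
  go(m=5) -> return 5  (same call as traced above)
-> return 13

n_calls is incremented once per call, so count the calls in each subtree. Let C(m) = number of calls made by go(m).
C(0) = C(1) = 1 (base case, no recursion); C(m) = 1 + C(m - 1) + C(m - 2) otherwise.
C(2) = 1 + C(1) + C(0) = 1 + 1 + 1 = 3
C(3) = 1 + C(2) + C(1) = 1 + 3 + 1 = 5
C(4) = 1 + C(3) + C(2) = 1 + 5 + 3 = 9
C(5) = 1 + C(4) + C(3) = 1 + 9 + 5 = 15
C(6) = 1 + C(5) + C(4) = 1 + 15 + 9 = 25
C(7) = 1 + C(6) + C(5) = 1 + 25 + 15 = 41
n_calls = C(7) = 41

Final answer: 41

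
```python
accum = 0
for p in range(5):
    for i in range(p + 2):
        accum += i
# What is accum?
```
Trace:
  accum=0
  accum=0, p=0, i=0
  accum=1, p=0, i=1
  accum=1, p=1, i=0
  accum=2, p=1, i=1
  accum=4, p=1, i=2
  accum=4, p=2, i=0
  accum=5, p=2, i=1
  accum=7, p=2, i=2
  accum=10, p=2, i=3
  accum=10, p=3, i=0
  accum=11, p=3, i=1
  accum=13, p=3, i=2
  accum=16, p=3, i=3
  accum=20, p=3, i=4
  accum=20, p=4, i=0
  accum=21, p=4, i=1
  accum=23, p=4, i=2
  accum=26, p=4, i=3
  accum=30, p=4, i=4
  accum=35, p=4, i=5

Final answer: 35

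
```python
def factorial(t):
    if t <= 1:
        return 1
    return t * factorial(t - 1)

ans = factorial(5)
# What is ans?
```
Call trace:
factorial(t=5)
  factorial(t=4)
    factorial(t=3)
      factorial(t=2)
        factorial(t=1)
        -> return 1
      -> return 2
    -> return 6
  -> return 24
-> return 120

Final answer: 120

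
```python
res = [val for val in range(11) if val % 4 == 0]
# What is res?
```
Trace:
  val=0
  val=1
  val=2
  val=3
  val=4
  val=5
  val=6
  val=7
  val=8
  val=9
  val=10
  res=[0, 4, 8]

Final answer: [0, 4, 8]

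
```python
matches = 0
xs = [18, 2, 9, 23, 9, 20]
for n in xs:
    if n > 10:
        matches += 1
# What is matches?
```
Trace:
  matches=0
  matches=1, n=18
  matches=1, n=2
  matches=1, n=9
  matches=2, n=23
  matches=2, n=9
  matches=3, n=20

Final answer: 3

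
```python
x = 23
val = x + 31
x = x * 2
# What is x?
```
Trace:
  x=23
  x=23, val=54
  x=46, val=54

Final answer: 46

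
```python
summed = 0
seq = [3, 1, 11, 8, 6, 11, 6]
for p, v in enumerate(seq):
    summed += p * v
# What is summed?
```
Trace:
  summed=0
  summed=0, p=0, v=3
  summed=1, p=1, v=1
  summed=23, p=2, v=11
  summed=47, p=3, v=8
  summed=71, p=4, v=6
  summed=126, p=5, v=11
  summed=162, p=6, v=6

Final answer: 162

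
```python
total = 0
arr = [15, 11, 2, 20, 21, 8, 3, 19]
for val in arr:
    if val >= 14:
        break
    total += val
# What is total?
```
Trace:
  total=0
  total=0, val=15

Final answer: 0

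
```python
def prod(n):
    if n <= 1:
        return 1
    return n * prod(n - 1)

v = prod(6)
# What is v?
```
Call trace:
prod(n=6)
  prod(n=5)
    prod(n=4)
      prod(n=3)
        prod(n=2)
          prod(n=1)
          -> return 1
        -> return 2
      -> return 6
    -> return 24
  -> return 120
-> return 720

Final answer: 720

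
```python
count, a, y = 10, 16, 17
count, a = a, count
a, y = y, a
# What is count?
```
Trace:
  count=10, a=16, y=17
  count=16, a=10, y=17
  count=16, a=17, y=10

Final answer: 16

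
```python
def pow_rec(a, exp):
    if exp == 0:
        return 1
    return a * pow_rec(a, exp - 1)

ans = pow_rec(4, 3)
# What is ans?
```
Call trace:
pow_rec(a=4, exp=3)
  pow_rec(a=4, exp=2)
    pow_rec(a=4, exp=1)
      pow_rec(a=4, exp=0)
      -> return 1
    -> return 4
  -> return 16
-> return 64

Final answer: 64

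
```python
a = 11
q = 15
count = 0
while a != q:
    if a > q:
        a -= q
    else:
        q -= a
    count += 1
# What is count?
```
Trace:
  a=11
  a=11, q=15
  a=11, q=15, count=0
  a=11, q=4, count=1
  a=7, q=4, count=2
  a=3, q=4, count=3
  a=3, q=1, count=4
  a=2, q=1, count=5
  a=1, q=1, count=6

Final answer: 6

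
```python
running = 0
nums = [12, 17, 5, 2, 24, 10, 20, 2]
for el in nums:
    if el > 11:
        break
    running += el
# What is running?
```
Trace:
  running=0
  running=0, el=12

Final answer: 0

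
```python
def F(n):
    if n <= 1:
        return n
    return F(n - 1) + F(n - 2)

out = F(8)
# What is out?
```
Call trace (a repeated sub-call is expanded the first time; later identical calls just restate its return value):
F(n=8)
  F(n=7)
    F(n=6)
      F(n=5)
        F(n=4)
          F(n=3)
            F(n=2)
              F(n=1)
              -> return 1
              F(n=0)
              -> return 0
            -> return 1
            F(n=1)
            -> return 1
          -> return 2
          F(n=2) -> return 1  (same call as traced above)
        -> return 3
        F(n=3) -> return 2  (same call as traced above)
      -> return 5
      F(n=4) -> return 3  (same call as traced above)
    -> return 8
    F(n=5) -> return 5  (same call as traced above)
  -> return 13
  F(n=6) -> return 8  (same call as traced above)
-> return 21

Final answer: 21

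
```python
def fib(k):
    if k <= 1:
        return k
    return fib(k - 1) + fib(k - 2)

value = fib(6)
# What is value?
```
Call trace (a repeated sub-call is expanded the first time; later identical calls just restate its return value):
fib(k=6)
  fib(k=5)
    fib(k=4)
      fib(k=3)
        fib(k=2)
          fib(k=1)
          -> return 1
          fib(k=0)
          -> return 0
        -> return 1
        fib(k=1)
        -> return 1
      -> return 2
      fib(k=2) -> return 1  (same call as traced above)
    -> return 3
    fib(k=3) -> return 2  (same call as traced above)
  -> return 5
  fib(k=4) -> return 3  (same call as traced above)
-> return 8

Final answer: 8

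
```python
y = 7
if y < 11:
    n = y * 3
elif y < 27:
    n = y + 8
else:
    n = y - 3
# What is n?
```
Trace:
  y=7
  y=7, n=21

Final answer: 21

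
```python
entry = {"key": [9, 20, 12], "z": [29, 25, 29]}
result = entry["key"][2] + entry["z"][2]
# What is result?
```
Trace:
  entry={'key': [9, 20, 12], 'z': [29, 25, 29]}
  entry={'key': [9, 20, 12], 'z': [29, 25, 29]}, result=41

Final answer: 41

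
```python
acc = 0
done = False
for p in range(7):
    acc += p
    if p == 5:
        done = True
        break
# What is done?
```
Trace:
  acc=0
  acc=0, done=False
  acc=0, done=False, p=0
  acc=1, done=False, p=1
  acc=3, done=False, p=2
  acc=6, done=False, p=3
  acc=10, done=False, p=4
  acc=15, done=True, p=5

Final answer: True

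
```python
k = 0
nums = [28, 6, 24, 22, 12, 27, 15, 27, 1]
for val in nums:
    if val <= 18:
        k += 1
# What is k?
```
Trace:
  k=0
  k=0, val=28
  k=1, val=6
  k=1, val=24
  k=1, val=22
  k=2, val=12
  k=2, val=27
  k=3, val=15
  k=3, val=27
  k=4, val=1

Final answer: 4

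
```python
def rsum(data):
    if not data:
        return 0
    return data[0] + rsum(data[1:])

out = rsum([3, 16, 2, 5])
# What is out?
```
Call trace:
rsum(data=[3, 16, 2, 5])
  rsum(data=[16, 2, 5])
    rsum(data=[2, 5])
      rsum(data=[5])
        rsum(data=[])
        -> return 0
      -> return 5
    -> return 7
  -> return 23
-> return 26

Final answer: 26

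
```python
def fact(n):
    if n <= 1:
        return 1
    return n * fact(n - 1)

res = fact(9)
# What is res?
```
Call trace:
fact(n=9)
  fact(n=8)
    fact(n=7)
      fact(n=6)
        fact(n=5)
          fact(n=4)
            fact(n=3)
              fact(n=2)
                fact(n=1)
                -> return 1
              -> return 2
            -> return 6
          -> return 24
        -> return 120
      -> return 720
    -> return 5040
  -> return 40320
-> return 362880

Final answer: 362880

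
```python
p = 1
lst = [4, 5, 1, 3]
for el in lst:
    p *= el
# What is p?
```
Trace:
  p=1
  p=4, el=4
  p=20, el=5
  p=20, el=1
  p=60, el=3

Final answer: 60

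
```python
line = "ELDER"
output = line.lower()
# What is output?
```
Trace:
  line='ELDER'
  line='ELDER', output='elder'

Final answer: 'elder'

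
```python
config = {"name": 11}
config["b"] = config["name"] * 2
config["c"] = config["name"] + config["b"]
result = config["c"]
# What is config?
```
Trace:
  config={'name': 11}
  config={'name': 11, 'b': 22}
  config={'name': 11, 'b': 22, 'c': 33}
  config={'name': 11, 'b': 22, 'c': 33}, result=33

Final answer: {'name': 11, 'b': 22, 'c': 33}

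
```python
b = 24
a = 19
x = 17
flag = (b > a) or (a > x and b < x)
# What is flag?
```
Trace:
  b=24
  b=24, a=19
  b=24, a=19, x=17
  b=24, a=19, x=17, flag=True

Final answer: True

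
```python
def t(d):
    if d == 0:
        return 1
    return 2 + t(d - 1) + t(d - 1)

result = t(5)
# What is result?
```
Call trace (a repeated sub-call is expanded the first time; later identical calls just restate its return value):
t(d=5)
  t(d=4)
    t(d=3)
      t(d=2)
        t(d=1)
          t(d=0)
          -> return 1
          t(d=0)
          -> return 1
        -> return 4
        t(d=1) -> return 4  (same call as traced above)
      -> return 10
      t(d=2) -> return 10  (same call as traced above)
    -> return 22
    t(d=3) -> return 22  (same call as traced above)
  -> return 46
  t(d=4) -> return 46  (same call as traced above)
-> return 94

Final answer: 94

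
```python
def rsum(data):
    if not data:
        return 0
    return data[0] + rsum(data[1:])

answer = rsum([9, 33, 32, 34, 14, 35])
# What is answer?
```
Call trace:
rsum(data=[9, 33, 32, 34, 14, 35])
  rsum(data=[33, 32, 34, 14, 35])
    rsum(data=[32, 34, 14, 35])
      rsum(data=[34, 14, 35])
        rsum(data=[14, 35])
          rsum(data=[35])
            rsum(data=[])
            -> return 0
          -> return 35
        -> return 49
      -> return 83
    -> return 115
  -> return 148
-> return 157

Final answer: 157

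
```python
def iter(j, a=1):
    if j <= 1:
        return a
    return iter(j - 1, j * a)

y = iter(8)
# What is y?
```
Call trace:
iter(j=8, a=1)
  iter(j=7, a=8)
    iter(j=6, a=56)
      iter(j=5, a=336)
        iter(j=4, a=1680)
          iter(j=3, a=6720)
            iter(j=2, a=20160)
              iter(j=1, a=40320)
              -> return 40320
            -> return 40320
          -> return 40320
        -> return 40320
      -> return 40320
    -> return 40320
  -> return 40320
-> return 40320

Final answer: 40320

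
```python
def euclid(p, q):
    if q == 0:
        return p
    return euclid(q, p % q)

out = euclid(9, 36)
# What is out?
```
Call trace:
euclid(p=9, q=36)
  euclid(p=36, q=9)
    euclid(p=9, q=0)
    -> return 9
  -> return 9
-> return 9

Final answer: 9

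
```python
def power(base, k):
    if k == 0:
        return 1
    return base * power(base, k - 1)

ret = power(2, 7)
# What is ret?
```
Call trace:
power(base=2, k=7)
  power(base=2, k=6)
    power(base=2, k=5)
      power(base=2, k=4)
        power(base=2, k=3)
          power(base=2, k=2)
            power(base=2, k=1)
              power(base=2, k=0)
              -> return 1
            -> return 2
          -> return 4
        -> return 8
      -> return 16
    -> return 32
  -> return 64
-> return 128

Final answer: 128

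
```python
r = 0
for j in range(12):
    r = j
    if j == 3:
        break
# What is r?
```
Trace:
  r=0
  r=0, j=0
  r=1, j=1
  r=2, j=2
  r=3, j=3

Final answer: 3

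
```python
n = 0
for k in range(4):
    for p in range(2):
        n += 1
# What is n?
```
Trace:
  n=0
  n=1, k=0, p=0
  n=2, k=0, p=1
  n=3, k=1, p=0
  n=4, k=1, p=1
  n=5, k=2, p=0
  n=6, k=2, p=1
  n=7, k=3, p=0
  n=8, k=3, p=1

Final answer: 8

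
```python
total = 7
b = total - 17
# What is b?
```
Trace:
  total=7
  total=7, b=-10

Final answer: -10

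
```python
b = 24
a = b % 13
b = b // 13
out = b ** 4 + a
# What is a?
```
Trace:
  b=24
  b=24, a=11
  b=1, a=11
  b=1, a=11, out=12

Final answer: 11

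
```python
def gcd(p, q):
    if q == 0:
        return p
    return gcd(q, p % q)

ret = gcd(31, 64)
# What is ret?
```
Call trace:
gcd(p=31, q=64)
  gcd(p=64, q=31)
    gcd(p=31, q=2)
      gcd(p=2, q=1)
        gcd(p=1, q=0)
        -> return 1
      -> return 1
    -> return 1
  -> return 1
-> return 1

Final answer: 1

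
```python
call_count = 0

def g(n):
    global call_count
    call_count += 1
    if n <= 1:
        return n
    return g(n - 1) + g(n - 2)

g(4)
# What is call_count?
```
Call trace (a repeated sub-call is expanded the first time; later identical calls just restate its return value):
g(n=4)
  g(n=3)
    g(n=2)
      g(n=1)
      -> return 1
      g(n=0)
      -> return 0
    -> return 1
    g(n=1)
    -> return 1
  -> return 2
  g(n=2) -> return 1  (same call as traced above)
-> return 3

call_count is incremented once per call, so count the calls in each subtree. Let C(n) = number of calls made by g(n).
C(0) = C(1) = 1 (base case, no recursion); C(n) = 1 + C(n - 1) + C(n - 2) otherwise.
C(2) = 1 + C(1) + C(0) = 1 + 1 + 1 = 3
C(3) = 1 + C(2) + C(1) = 1 + 3 + 1 = 5
C(4) = 1 + C(3) + C(2) = 1 + 5 + 3 = 9
call_count = C(4) = 9

Final answer: 9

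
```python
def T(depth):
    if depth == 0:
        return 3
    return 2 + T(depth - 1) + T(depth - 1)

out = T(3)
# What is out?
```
Call trace (a repeated sub-call is expanded the first time; later identical calls just restate its return value):
T(depth=3)
  T(depth=2)
    T(depth=1)
      T(depth=0)
      -> return 3
      T(depth=0)
      -> return 3
    -> return 8
    T(depth=1) -> return 8  (same call as traced above)
  -> return 18
  T(depth=2) -> return 18  (same call as traced above)
-> return 38

Final answer: 38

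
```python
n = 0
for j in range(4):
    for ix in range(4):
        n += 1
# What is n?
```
Trace:
  n=0
  n=1, j=0, ix=0
  n=2, j=0, ix=1
  n=3, j=0, ix=2
  n=4, j=0, ix=3
  n=5, j=1, ix=0
  n=6, j=1, ix=1
  n=7, j=1, ix=2
  n=8, j=1, ix=3
  n=9, j=2, ix=0
  n=10, j=2, ix=1
  n=11, j=2, ix=2
  n=12, j=2, ix=3
  n=13, j=3, ix=0
  n=14, j=3, ix=1
  n=15, j=3, ix=2
  n=16, j=3, ix=3

Final answer: 16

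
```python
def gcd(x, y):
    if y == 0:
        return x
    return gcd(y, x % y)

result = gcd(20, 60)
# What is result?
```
Call trace:
gcd(x=20, y=60)
  gcd(x=60, y=20)
    gcd(x=20, y=0)
    -> return 20
  -> return 20
-> return 20

Final answer: 20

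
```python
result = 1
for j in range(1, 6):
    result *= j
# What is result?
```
Trace:
  result=1
  result=1, j=1
  result=2, j=2
  result=6, j=3
  result=24, j=4
  result=120, j=5

Final answer: 120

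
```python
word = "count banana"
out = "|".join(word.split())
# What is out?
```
Trace:
  word='count banana'
  word='count banana', out='count|banana'

Final answer: 'count|banana'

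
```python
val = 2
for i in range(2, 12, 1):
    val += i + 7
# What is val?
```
Trace:
  val=2
  val=11, i=2
  val=21, i=3
  val=32, i=4
  val=44, i=5
  val=57, i=6
  val=71, i=7
  val=86, i=8
  val=102, i=9
  val=119, i=10
  val=137, i=11

Final answer: 137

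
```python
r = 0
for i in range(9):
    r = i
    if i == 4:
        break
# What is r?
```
Trace:
  r=0
  r=0, i=0
  r=1, i=1
  r=2, i=2
  r=3, i=3
  r=4, i=4

Final answer: 4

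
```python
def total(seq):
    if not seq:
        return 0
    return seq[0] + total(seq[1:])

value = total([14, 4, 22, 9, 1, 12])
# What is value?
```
Call trace:
total(seq=[14, 4, 22, 9, 1, 12])
  total(seq=[4, 22, 9, 1, 12])
    total(seq=[22, 9, 1, 12])
      total(seq=[9, 1, 12])
        total(seq=[1, 12])
          total(seq=[12])
            total(seq=[])
            -> return 0
          -> return 12
        -> return 13
      -> return 22
    -> return 44
  -> return 48
-> return 62

Final answer: 62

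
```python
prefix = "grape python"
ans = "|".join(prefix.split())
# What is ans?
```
Trace:
  prefix='grape python'
  prefix='grape python', ans='grape|python'

Final answer: 'grape|python'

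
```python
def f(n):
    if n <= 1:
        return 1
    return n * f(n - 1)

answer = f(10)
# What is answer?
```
Call trace:
f(n=10)
  f(n=9)
    f(n=8)
      f(n=7)
        f(n=6)
          f(n=5)
            f(n=4)
              f(n=3)
                f(n=2)
                  f(n=1)
                  -> return 1
                -> return 2
              -> return 6
            -> return 24
          -> return 120
        -> return 720
      -> return 5040
    -> return 40320
  -> return 362880
-> return 3628800

Final answer: 3628800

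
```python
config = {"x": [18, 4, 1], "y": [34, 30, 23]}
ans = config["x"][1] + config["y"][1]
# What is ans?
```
Trace:
  config={'x': [18, 4, 1], 'y': [34, 30, 23]}
  config={'x': [18, 4, 1], 'y': [34, 30, 23]}, ans=34

Final answer: 34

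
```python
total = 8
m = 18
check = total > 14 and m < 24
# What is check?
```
Trace:
  total=8
  total=8, m=18
  total=8, m=18, check=False

Final answer: False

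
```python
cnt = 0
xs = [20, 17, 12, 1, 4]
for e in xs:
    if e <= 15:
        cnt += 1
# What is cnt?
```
Trace:
  cnt=0
  cnt=0, e=20
  cnt=0, e=17
  cnt=1, e=12
  cnt=2, e=1
  cnt=3, e=4

Final answer: 3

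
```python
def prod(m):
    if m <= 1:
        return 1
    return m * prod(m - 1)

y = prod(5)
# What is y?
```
Call trace:
prod(m=5)
  prod(m=4)
    prod(m=3)
      prod(m=2)
        prod(m=1)
        -> return 1
      -> return 2
    -> return 6
  -> return 24
-> return 120

Final answer: 120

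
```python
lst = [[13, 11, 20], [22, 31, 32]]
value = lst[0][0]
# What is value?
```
Trace:
  lst=[[13, 11, 20], [22, 31, 32]]
  lst=[[13, 11, 20], [22, 31, 32]], value=13

Final answer: 13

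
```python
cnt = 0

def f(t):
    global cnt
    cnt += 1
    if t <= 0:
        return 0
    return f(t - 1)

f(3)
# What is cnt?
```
Call trace:
f(t=3)
  f(t=2)
    f(t=1)
      f(t=0)
      -> return 0
    -> return 0
  -> return 0
-> return 0

cnt is incremented once per call. f is entered once for each t = 3, 2, 1, 0 (the t <= 0 call returns without recursing), i.e. 3 + 1 calls.
cnt = 4

Final answer: 4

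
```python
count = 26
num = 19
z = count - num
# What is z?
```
Trace:
  count=26
  count=26, num=19
  count=26, num=19, z=7

Final answer: 7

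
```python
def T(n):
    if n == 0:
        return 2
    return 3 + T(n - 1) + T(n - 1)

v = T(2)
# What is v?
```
Call trace (a repeated sub-call is expanded the first time; later identical calls just restate its return value):
T(n=2)
  T(n=1)
    T(n=0)
    -> return 2
    T(n=0)
    -> return 2
  -> return 7
  T(n=1) -> return 7  (same call as traced above)
-> return 17

Final answer: 17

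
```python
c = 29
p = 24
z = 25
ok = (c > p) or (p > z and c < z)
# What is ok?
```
Trace:
  c=29
  c=29, p=24
  c=29, p=24, z=25
  c=29, p=24, z=25, ok=True

Final answer: True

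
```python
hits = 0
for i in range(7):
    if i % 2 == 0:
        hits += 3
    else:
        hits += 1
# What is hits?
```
Trace:
  hits=0
  hits=3, i=0
  hits=4, i=1
  hits=7, i=2
  hits=8, i=3
  hits=11, i=4
  hits=12, i=5
  hits=15, i=6

Final answer: 15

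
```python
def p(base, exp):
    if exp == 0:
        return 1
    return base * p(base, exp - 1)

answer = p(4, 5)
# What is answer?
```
Call trace:
p(base=4, exp=5)
  p(base=4, exp=4)
    p(base=4, exp=3)
      p(base=4, exp=2)
        p(base=4, exp=1)
          p(base=4, exp=0)
          -> return 1
        -> return 4
      -> return 16
    -> return 64
  -> return 256
-> return 1024

Final answer: 1024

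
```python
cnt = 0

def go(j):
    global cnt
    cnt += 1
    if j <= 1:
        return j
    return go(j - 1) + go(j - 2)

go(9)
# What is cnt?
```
Call trace (a repeated sub-call is expanded the first time; later identical calls just restate its return value):
go(j=9)
  go(j=8)
    go(j=7)
      go(j=6)
        go(j=5)
          go(j=4)
            go(j=3)
              go(j=2)
                go(j=1)
                -> return 1
                go(j=0)
                -> return 0
              -> return 1
              go(j=1)
              -> return 1
            -> return 2
            go(j=2) -> return 1  (same call as traced above)
          -> return 3
          go(j=3) -> return 2  (same call as traced above)
        -> return 5
        go(j=4) -> return 3  (same call as traced above)
      -> return 8
      go(j=5) -> return 5  (same call as traced above)
    -> return 13
    go(j=6) -> return 8  (same call as traced above)
  -> return 21
  go(j=7) -> return 13  (same call as traced above)
-> return 34

cnt is incremented once per call, so count the calls in each subtree. Let C(j) = number of calls made by go(j).
C(0) = C(1) = 1 (base case, no recursion); C(j) = 1 + C(j - 1) + C(j - 2) otherwise.
C(2) = 1 + C(1) + C(0) = 1 + 1 + 1 = 3
C(3) = 1 + C(2) + C(1) = 1 + 3 + 1 = 5
C(4) = 1 + C(3) + C(2) = 1 + 5 + 3 = 9
C(5) = 1 + C(4) + C(3) = 1 + 9 + 5 = 15
C(6) = 1 + C(5) + C(4) = 1 + 15 + 9 = 25
C(7) = 1 + C(6) + C(5) = 1 + 25 + 15 = 41
C(8) = 1 + C(7) + C(6) = 1 + 41 + 25 = 67
C(9) = 1 + C(8) + C(7) = 1 + 67 + 41 = 109
cnt = C(9) = 109

Final answer: 109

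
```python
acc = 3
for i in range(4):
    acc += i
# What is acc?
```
Trace:
  acc=3
  acc=3, i=0
  acc=4, i=1
  acc=6, i=2
  acc=9, i=3

Final answer: 9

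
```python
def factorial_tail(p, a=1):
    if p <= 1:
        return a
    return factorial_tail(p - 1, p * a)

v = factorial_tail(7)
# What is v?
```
Call trace:
factorial_tail(p=7, a=1)
  factorial_tail(p=6, a=7)
    factorial_tail(p=5, a=42)
      factorial_tail(p=4, a=210)
        factorial_tail(p=3, a=840)
          factorial_tail(p=2, a=2520)
            factorial_tail(p=1, a=5040)
            -> return 5040
          -> return 5040
        -> return 5040
      -> return 5040
    -> return 5040
  -> return 5040
-> return 5040

Final answer: 5040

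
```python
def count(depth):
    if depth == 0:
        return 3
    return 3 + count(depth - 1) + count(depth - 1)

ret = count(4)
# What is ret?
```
Call trace (a repeated sub-call is expanded the first time; later identical calls just restate its return value):
count(depth=4)
  count(depth=3)
    count(depth=2)
      count(depth=1)
        count(depth=0)
        -> return 3
        count(depth=0)
        -> return 3
      -> return 9
      count(depth=1) -> return 9  (same call as traced above)
    -> return 21
    count(depth=2) -> return 21  (same call as traced above)
  -> return 45
  count(depth=3) -> return 45  (same call as traced above)
-> return 93

Final answer: 93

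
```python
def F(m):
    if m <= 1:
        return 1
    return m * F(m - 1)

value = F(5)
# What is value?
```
Call trace:
F(m=5)
  F(m=4)
    F(m=3)
      F(m=2)
        F(m=1)
        -> return 1
      -> return 2
    -> return 6
  -> return 24
-> return 120

Final answer: 120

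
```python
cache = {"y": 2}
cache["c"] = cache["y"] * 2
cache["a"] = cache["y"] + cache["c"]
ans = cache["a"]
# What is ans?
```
Trace:
  cache={'y': 2}
  cache={'y': 2, 'c': 4}
  cache={'y': 2, 'c': 4, 'a': 6}
  cache={'y': 2, 'c': 4, 'a': 6}, ans=6

Final answer: 6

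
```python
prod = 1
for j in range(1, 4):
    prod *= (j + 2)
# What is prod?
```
Trace:
  prod=1
  prod=3, j=1
  prod=12, j=2
  prod=60, j=3

Final answer: 60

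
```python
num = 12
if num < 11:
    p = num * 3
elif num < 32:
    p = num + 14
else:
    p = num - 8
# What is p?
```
Trace:
  num=12
  num=12, p=26

Final answer: 26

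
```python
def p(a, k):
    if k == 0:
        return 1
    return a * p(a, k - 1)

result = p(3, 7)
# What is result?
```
Call trace:
p(a=3, k=7)
  p(a=3, k=6)
    p(a=3, k=5)
      p(a=3, k=4)
        p(a=3, k=3)
          p(a=3, k=2)
            p(a=3, k=1)
              p(a=3, k=0)
              -> return 1
            -> return 3
          -> return 9
        -> return 27
      -> return 81
    -> return 243
  -> return 729
-> return 2187

Final answer: 2187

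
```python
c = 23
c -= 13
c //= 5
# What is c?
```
Trace:
  c=23
  c=10
  c=2

Final answer: 2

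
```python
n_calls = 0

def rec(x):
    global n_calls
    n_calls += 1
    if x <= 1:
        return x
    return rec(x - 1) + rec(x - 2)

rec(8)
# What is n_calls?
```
Call trace (a repeated sub-call is expanded the first time; later identical calls just restate its return value):
rec(x=8)
  rec(x=7)
    rec(x=6)
      rec(x=5)
        rec(x=4)
          rec(x=3)
            rec(x=2)
              rec(x=1)
              -> return 1
              rec(x=0)
              -> return 0
            -> return 1
            rec(x=1)
            -> return 1
          -> return 2
          rec(x=2) -> return 1  (same call as traced above)
        -> return 3
        rec(x=3) -> return 2  (same call as traced above)
      -> return 5
      rec(x=4) -> return 3  (same call as traced above)
    -> return 8
    rec(x=5) -> return 5  (same call as traced above)
  -> return 13
  rec(x=6) -> return 8  (same call as traced above)
-> return 21

n_calls is incremented once per call, so count the calls in each subtree. Let C(x) = number of calls made by rec(x).
C(0) = C(1) = 1 (base case, no recursion); C(x) = 1 + C(x - 1) + C(x - 2) otherwise.
C(2) = 1 + C(1) + C(0) = 1 + 1 + 1 = 3
C(3) = 1 + C(2) + C(1) = 1 + 3 + 1 = 5
C(4) = 1 + C(3) + C(2) = 1 + 5 + 3 = 9
C(5) = 1 + C(4) + C(3) = 1 + 9 + 5 = 15
C(6) = 1 + C(5) + C(4) = 1 + 15 + 9 = 25
C(7) = 1 + C(6) + C(5) = 1 + 25 + 15 = 41
C(8) = 1 + C(7) + C(6) = 1 + 41 + 25 = 67
n_calls = C(8) = 67

Final answer: 67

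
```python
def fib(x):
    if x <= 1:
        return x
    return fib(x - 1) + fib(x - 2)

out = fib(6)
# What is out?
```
Call trace (a repeated sub-call is expanded the first time; later identical calls just restate its return value):
fib(x=6)
  fib(x=5)
    fib(x=4)
      fib(x=3)
        fib(x=2)
          fib(x=1)
          -> return 1
          fib(x=0)
          -> return 0
        -> return 1
        fib(x=1)
        -> return 1
      -> return 2
      fib(x=2) -> return 1  (same call as traced above)
    -> return 3
    fib(x=3) -> return 2  (same call as traced above)
  -> return 5
  fib(x=4) -> return 3  (same call as traced above)
-> return 8

Final answer: 8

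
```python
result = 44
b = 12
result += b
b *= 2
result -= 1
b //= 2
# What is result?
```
Trace:
  result=44
  result=44, b=12
  result=56, b=12
  result=56, b=24
  result=55, b=24
  result=55, b=12

Final answer: 55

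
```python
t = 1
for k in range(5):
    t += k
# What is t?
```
Trace:
  t=1
  t=1, k=0
  t=2, k=1
  t=4, k=2
  t=7, k=3
  t=11, k=4

Final answer: 11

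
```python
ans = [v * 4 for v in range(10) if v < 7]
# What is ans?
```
Trace:
  v=0
  v=1
  v=2
  v=3
  v=4
  v=5
  v=6
  v=7
  v=8
  v=9
  ans=[0, 4, 8, 12, 16, 20, 24]

Final answer: [0, 4, 8, 12, 16, 20, 24]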